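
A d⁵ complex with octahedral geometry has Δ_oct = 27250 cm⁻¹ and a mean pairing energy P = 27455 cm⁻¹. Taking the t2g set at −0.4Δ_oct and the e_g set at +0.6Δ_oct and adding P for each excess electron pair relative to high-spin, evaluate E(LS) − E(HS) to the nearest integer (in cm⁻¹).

410

High-spin d⁵ fills as t2g^3 e_g^2 with CFSE 3(−0.4) + 2(+0.6) = 0.0Δ_oct = 0 cm⁻¹.
For low-spin the configuration is t2g^5 e_g^0: orbital energy -2.0 × 27250 = -54500 cm⁻¹, and 2 additional pairs relative to high-spin add 54910 cm⁻¹, giving 410 cm⁻¹.
E(LS) − E(HS) = 410 − (0) = 410 cm⁻¹.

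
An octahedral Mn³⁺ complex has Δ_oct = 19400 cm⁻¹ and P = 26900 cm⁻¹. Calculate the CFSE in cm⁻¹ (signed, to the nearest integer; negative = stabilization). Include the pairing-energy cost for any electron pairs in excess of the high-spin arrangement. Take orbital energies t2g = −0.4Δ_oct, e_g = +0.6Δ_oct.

Mn³⁺: group 7, so d-count = 7 − 3 = 4.
Here Δ_oct < P (19400 < 26900), so the high-spin state is favoured.
That gives t2g^3 e_g^1.
Orbital CFSE = -0.6Δ_oct = -0.6 × 19400 = -11640 cm⁻¹.
High-spin has no excess pairs, so no pairing correction applies.

-11640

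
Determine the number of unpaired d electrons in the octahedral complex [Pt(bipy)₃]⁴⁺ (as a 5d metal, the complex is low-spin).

bipy is neutral, so the +4 overall charge sits on Pt: oxidation state +4.
Pt is in group 10, so Pt⁴⁺ is d⁶ (10 − 4 = 6).
Configuration: t2g^6 e_g^0, giving 0 unpaired electrons.

0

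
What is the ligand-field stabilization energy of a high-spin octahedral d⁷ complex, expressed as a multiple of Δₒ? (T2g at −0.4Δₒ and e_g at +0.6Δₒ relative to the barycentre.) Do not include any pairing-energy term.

Configuration: t2g^5 e_g^2.
CFSE = 5(-0.4Δₒ) + 2(0.6Δₒ) = -2.0Δₒ + 1.2Δₒ = -0.8Δₒ.

-0.8 Δₒ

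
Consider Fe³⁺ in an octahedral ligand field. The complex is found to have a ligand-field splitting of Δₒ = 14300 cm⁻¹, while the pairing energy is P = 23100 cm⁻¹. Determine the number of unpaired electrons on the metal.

Fe³⁺: group 8, so d-count = 8 − 3 = 5.
Here Δₒ < P (14300 < 23100), so the high-spin state is favoured.
Configuration: t₂g³ eg².
Unpaired electrons: 5.

5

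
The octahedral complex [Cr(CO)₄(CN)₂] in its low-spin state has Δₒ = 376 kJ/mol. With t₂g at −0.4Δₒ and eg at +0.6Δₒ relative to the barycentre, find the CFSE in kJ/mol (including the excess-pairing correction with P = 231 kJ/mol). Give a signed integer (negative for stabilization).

-371

Ligand charges: 4×(+0) from CO and 2×(-1) from CN⁻ sum to -2; with overall charge +0, Cr is +2.
Cr sits in group 6; removing 2 electrons leaves Cr²⁺ with 6 − 2 = 4 d electrons.
The d⁴ electrons fill as t₂g⁴ eg⁰.
Orbital CFSE = 4(-0.4) + 0(0.6) = -1.6Δₒ = -1.6 × 376 = -602 kJ/mol.
Pairing penalty: 1 pair vs 0 in the high-spin reference → 1 extra × P = 231 kJ/mol.
Net CFSE = -602 + 231 = -371 kJ/mol.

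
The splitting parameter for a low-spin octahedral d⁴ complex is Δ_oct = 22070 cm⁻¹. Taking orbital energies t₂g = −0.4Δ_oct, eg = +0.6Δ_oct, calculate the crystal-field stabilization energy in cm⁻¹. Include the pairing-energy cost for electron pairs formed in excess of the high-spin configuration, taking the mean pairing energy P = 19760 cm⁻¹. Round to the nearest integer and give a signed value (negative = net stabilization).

Electron filling gives t₂g⁴ eg⁰.
Orbital CFSE = 4(-0.4) + 0(0.6) = -1.6Δ_oct = -1.6 × 22070 = -35312 cm⁻¹.
Pairing penalty: 1 pair vs 0 in the high-spin reference → 1 extra × P = 19760 cm⁻¹.
Net CFSE = -35312 + 19760 = -15552 cm⁻¹.

-15552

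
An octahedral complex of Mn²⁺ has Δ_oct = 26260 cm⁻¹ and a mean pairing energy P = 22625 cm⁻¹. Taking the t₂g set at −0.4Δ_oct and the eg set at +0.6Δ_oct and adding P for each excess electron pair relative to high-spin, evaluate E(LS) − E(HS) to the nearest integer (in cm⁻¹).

-7270

Group 7 minus oxidation state +2 gives a d⁵ configuration for Mn²⁺.
High-spin: t₂g³ eg², CFSE = 0.0Δ_oct = 0 cm⁻¹.
Low-spin: t₂g⁵ eg⁰, orbital CFSE = -2.0Δ_oct = -52520 cm⁻¹; plus 2 excess pairs × P = +45250 cm⁻¹; total -7270 cm⁻¹.
The difference is -7270 − (0) = -7270 cm⁻¹, so low-spin lies lower.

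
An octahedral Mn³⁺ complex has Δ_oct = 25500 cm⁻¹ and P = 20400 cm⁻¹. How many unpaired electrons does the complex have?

Mn is in group 7, so Mn³⁺ is d⁴ (7 − 3 = 4).
Since Δ_oct = 25500 cm⁻¹ > P = 20400 cm⁻¹, the complex adopts the low-spin configuration.
Filling d⁴ accordingly: t₂g⁴ eg⁰.
Unpaired electrons: 2.

2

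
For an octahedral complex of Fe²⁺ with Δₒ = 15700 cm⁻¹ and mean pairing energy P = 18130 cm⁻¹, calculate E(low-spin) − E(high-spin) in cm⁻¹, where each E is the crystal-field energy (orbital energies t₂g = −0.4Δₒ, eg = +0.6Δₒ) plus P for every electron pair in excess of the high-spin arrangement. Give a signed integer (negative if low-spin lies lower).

4860

Fe is in group 8, so Fe²⁺ is d⁶ (8 − 2 = 6).
High-spin: t₂g⁴ eg², CFSE = -0.4Δₒ = -6280 cm⁻¹.
For low-spin the configuration is t₂g⁶ eg⁰: orbital energy -2.4 × 15700 = -37680 cm⁻¹, and 2 additional pairs relative to high-spin add 36260 cm⁻¹, giving -1420 cm⁻¹.
Thus E(LS) − E(HS) = 4860 cm⁻¹.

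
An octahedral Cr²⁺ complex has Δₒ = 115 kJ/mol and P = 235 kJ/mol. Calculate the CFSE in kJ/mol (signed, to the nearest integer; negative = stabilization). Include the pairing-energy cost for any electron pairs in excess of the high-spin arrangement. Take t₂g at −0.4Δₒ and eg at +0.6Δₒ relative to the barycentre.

-69

Group 6 minus oxidation state +2 gives a d⁴ configuration for Cr²⁺.
Since Δₒ = 115 kJ/mol < P = 235 kJ/mol, the complex adopts the high-spin configuration.
Filling d⁴ accordingly: t₂g³ eg¹.
Orbital CFSE = -0.6Δₒ = -0.6 × 115 = -69 kJ/mol.
High-spin has no excess pairs, so no pairing correction applies.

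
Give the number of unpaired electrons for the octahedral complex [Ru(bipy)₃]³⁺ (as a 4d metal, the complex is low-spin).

1

bipy is neutral, so the +3 overall charge sits on Ru: oxidation state +3.
Group 8 minus oxidation state +3 gives a d⁵ configuration for Ru³⁺.
Configuration: t₂g⁵ eg⁰, giving 1 unpaired electron.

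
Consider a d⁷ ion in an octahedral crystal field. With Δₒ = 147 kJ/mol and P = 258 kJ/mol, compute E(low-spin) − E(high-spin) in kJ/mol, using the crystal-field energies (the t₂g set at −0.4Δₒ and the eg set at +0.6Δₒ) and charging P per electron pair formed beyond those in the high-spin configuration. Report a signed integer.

In the high-spin limit (t₂g⁵ eg²) the orbital term is -0.8Δₒ = -118 kJ/mol, with no excess pairing.
For low-spin the configuration is t₂g⁶ eg¹: orbital energy -1.8 × 147 = -265 kJ/mol, and 1 additional pair relative to high-spin adds 258 kJ/mol, giving -7 kJ/mol.
E(LS) − E(HS) = -7 − (-118) = 111 kJ/mol.

111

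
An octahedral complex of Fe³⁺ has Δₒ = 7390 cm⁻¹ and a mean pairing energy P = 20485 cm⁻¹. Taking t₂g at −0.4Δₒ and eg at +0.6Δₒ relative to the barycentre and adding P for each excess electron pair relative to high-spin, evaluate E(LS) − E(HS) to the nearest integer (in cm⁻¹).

Fe³⁺: group 8, so d-count = 8 − 3 = 5.
High-spin d⁵ fills as t₂g³ eg² with CFSE 3(−0.4) + 2(+0.6) = 0.0Δₒ = 0 cm⁻¹.
For low-spin the configuration is t₂g⁵ eg⁰: orbital energy -2.0 × 7390 = -14780 cm⁻¹, and 2 additional pairs relative to high-spin add 40970 cm⁻¹, giving 26190 cm⁻¹.
E(LS) − E(HS) = 26190 − (0) = 26190 cm⁻¹.

26190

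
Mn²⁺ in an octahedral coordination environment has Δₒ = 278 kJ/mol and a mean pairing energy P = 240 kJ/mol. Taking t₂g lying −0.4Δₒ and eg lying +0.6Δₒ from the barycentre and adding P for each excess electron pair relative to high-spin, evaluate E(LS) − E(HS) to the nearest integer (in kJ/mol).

-76

Mn sits in group 7; removing 2 electrons leaves Mn²⁺ with 7 − 2 = 5 d electrons.
In the high-spin limit (t₂g³ eg²) the orbital term is 0.0Δₒ = 0 kJ/mol, with no excess pairing.
Low-spin t₂g⁵ eg⁰ gives -2.0Δₒ = -556 kJ/mol, but forming 2 extra pairs costs 2P = 480 kJ/mol, so E(LS) = -556 + 480 = -76 kJ/mol.
Thus E(LS) − E(HS) = -76 kJ/mol.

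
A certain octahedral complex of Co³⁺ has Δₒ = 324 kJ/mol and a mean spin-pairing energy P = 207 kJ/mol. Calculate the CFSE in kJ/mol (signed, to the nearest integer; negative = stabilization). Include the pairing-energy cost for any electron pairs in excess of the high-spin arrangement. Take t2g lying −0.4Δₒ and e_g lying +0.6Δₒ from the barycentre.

Co³⁺: group 9, so d-count = 9 − 3 = 6.
With Δₒ > P the complex is low-spin.
That gives t2g^6 e_g^0.
Orbital CFSE = -2.4Δₒ = -2.4 × 324 = -778 kJ/mol.
Excess pairs vs high-spin: 3 − 1 = 2; pairing cost = +414 kJ/mol.
Net CFSE = -778 + 414 = -364 kJ/mol.

-364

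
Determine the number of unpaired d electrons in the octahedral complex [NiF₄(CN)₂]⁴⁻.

Ligand charges: 4×(-1) from F⁻ and 2×(-1) from CN⁻ sum to -6; with overall charge -4, Ni is +2.
Ni is in group 10, so Ni²⁺ is d⁸ (10 − 2 = 8).
Configuration: t₂g⁶ eg², giving 2 unpaired electrons.

2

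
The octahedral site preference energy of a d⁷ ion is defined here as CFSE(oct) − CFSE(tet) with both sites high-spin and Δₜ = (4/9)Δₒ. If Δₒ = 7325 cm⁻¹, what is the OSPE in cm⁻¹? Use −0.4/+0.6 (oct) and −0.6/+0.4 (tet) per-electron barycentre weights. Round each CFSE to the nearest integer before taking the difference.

Octahedral high-spin t₂g⁵ eg²: CFSE = -0.8 × 7325 = -5860 cm⁻¹.
In a tetrahedral site the filling is e⁴ t₂³: CFSE(tet) = -1.2Δₜ = -1.2 × (4/9)(7325) = -3907 cm⁻¹.
OSPE = -5860 − (-3907) = -1953 cm⁻¹.

-1953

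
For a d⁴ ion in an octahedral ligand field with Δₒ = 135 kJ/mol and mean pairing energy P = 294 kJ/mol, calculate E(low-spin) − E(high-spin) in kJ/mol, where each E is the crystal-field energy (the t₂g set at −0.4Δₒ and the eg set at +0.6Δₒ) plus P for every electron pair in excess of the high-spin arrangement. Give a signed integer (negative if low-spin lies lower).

High-spin d⁴ fills as t₂g³ eg¹ with CFSE 3(−0.4) + 1(+0.6) = -0.6Δₒ = -81 kJ/mol.
For low-spin the configuration is t₂g⁴ eg⁰: orbital energy -1.6 × 135 = -216 kJ/mol, and 1 additional pair relative to high-spin adds 294 kJ/mol, giving 78 kJ/mol.
Thus E(LS) − E(HS) = 159 kJ/mol.

159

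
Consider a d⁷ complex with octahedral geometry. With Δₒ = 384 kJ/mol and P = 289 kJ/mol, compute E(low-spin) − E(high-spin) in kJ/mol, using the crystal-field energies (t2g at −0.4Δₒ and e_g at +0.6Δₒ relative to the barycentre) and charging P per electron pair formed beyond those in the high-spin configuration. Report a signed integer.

-95

In the high-spin limit (t2g^5 e_g^2) the orbital term is -0.8Δₒ = -307 kJ/mol, with no excess pairing.
Low-spin: t2g^6 e_g^1, orbital CFSE = -1.8Δₒ = -691 kJ/mol; plus 1 excess pair × P = +289 kJ/mol; total -402 kJ/mol.
E(LS) − E(HS) = -402 − (-307) = -95 kJ/mol.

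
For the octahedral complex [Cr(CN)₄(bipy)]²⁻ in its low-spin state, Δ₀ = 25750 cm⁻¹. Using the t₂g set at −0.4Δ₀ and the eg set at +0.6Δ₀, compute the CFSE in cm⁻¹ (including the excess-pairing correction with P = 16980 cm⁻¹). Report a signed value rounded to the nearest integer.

-24220

Ligand charges: 4×(-1) from CN⁻ and 1×(+0) from bipy sum to -4; with overall charge -2, Cr is +2.
Group 6 minus oxidation state +2 gives a d⁴ configuration for Cr²⁺.
The d⁴ electrons fill as t₂g⁴ eg⁰.
CFSE(orbital) = 4×(-0.4Δ₀) + 0×(0.6Δ₀) = -1.6Δ₀; with Δ₀ = 25750 cm⁻¹ that is -41200 cm⁻¹.
High-spin d⁴ would be t₂g³ eg¹ with 0 pairs; low-spin has 1, so 1 excess pair costs +1P = +16980 cm⁻¹.
Net CFSE = -41200 + 16980 = -24220 cm⁻¹.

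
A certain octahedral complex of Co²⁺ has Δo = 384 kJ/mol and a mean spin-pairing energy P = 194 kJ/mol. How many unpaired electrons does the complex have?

Co sits in group 9; removing 2 electrons leaves Co²⁺ with 9 − 2 = 7 d electrons.
Δo > P, so pairing is preferred: the ground state is low-spin.
Configuration: t₂g⁶ eg¹.
Unpaired electrons: 1.

1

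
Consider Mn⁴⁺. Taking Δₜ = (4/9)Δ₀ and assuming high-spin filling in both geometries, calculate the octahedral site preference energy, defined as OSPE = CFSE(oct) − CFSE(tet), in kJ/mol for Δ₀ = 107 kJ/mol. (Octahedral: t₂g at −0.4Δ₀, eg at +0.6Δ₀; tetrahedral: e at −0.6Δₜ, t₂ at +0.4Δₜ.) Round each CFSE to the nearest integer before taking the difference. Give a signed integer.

Group 7 minus oxidation state +4 gives a d³ configuration for Mn⁴⁺.
In an octahedral site d³ (HS) is t₂g³ eg⁰, giving CFSE(oct) = -1.2Δ₀ = -128 kJ/mol.
Tetrahedral: e² t₂¹, CFSE = 2(−0.6) + 1(+0.4) = -0.8Δₜ = -0.8 × (4/9) × 107 = -38 kJ/mol.
Subtracting, OSPE = -128 − (-38) = -90 kJ/mol.

-90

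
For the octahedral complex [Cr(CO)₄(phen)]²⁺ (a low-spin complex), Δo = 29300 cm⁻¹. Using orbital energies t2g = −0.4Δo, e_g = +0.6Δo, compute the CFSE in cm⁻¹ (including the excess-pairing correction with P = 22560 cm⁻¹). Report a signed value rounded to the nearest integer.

-24320

Ligand charges: 4×(+0) from CO and 1×(+0) from phen sum to +0; with overall charge +2, Cr is +2.
Group 6 minus oxidation state +2 gives a d⁴ configuration for Cr²⁺.
Configuration: t2g^4 e_g^0.
CFSE(orbital) = 4×(-0.4Δo) + 0×(0.6Δo) = -1.6Δo; with Δo = 29300 cm⁻¹ that is -46880 cm⁻¹.
High-spin d⁴ would be t2g^3 e_g^1 with 0 pairs; low-spin has 1, so 1 excess pair costs +1P = +22560 cm⁻¹.
Overall CFSE = -46880 + 22560 = -24320 cm⁻¹.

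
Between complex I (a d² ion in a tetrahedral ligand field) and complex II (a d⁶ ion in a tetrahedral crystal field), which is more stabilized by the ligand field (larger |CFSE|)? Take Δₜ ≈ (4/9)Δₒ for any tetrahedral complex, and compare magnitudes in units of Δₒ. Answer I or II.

I: Tetrahedral splitting is small, so the complex is high-spin; e^2 t2^0, CFSE = -1.2Δₜ ≈ -0.53Δₒ.
II: Tetrahedral splitting is small, so the complex is high-spin; e³ t₂³, CFSE = -0.6Δₜ ≈ -0.27Δₒ.
So I has the larger |CFSE|.

I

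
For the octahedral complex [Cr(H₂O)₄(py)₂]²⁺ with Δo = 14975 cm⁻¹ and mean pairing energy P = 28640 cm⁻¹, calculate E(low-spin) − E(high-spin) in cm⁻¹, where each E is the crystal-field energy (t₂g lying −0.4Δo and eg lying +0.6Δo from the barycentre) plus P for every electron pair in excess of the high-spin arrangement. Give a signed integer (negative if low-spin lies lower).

Ligand charges: 4×(+0) from H₂O and 2×(+0) from py sum to +0; with overall charge +2, Cr is +2.
Cr is in group 6, so Cr²⁺ is d⁴ (6 − 2 = 4).
High-spin d⁴ fills as t₂g³ eg¹ with CFSE 3(−0.4) + 1(+0.6) = -0.6Δo = -8985 cm⁻¹.
Low-spin t₂g⁴ eg⁰ gives -1.6Δo = -23960 cm⁻¹, but forming 1 extra pair costs 1P = 28640 cm⁻¹, so E(LS) = -23960 + 28640 = 4680 cm⁻¹.
The difference is 4680 − (-8985) = 13665 cm⁻¹, so high-spin lies lower.

13665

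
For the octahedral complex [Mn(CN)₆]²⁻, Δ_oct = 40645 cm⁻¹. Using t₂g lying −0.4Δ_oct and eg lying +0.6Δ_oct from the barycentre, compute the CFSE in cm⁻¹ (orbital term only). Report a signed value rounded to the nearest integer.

Each CN⁻ contributes -1; 6 × (-1) = -6. With overall charge -2, Mn is in the +4 oxidation state.
Mn sits in group 7; removing 4 electrons leaves Mn⁴⁺ with 7 − 4 = 3 d electrons.
Electron filling gives t₂g³ eg⁰.
Orbital CFSE = 3(-0.4) + 0(0.6) = -1.2Δ_oct = -1.2 × 40645 = -48774 cm⁻¹.

-48774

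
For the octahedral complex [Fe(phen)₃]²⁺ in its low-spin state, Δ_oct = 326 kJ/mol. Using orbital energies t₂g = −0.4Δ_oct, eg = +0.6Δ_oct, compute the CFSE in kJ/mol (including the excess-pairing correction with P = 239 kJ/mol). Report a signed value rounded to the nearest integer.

-304

phen is neutral, so the +2 overall charge sits on Fe: oxidation state +2.
Fe is in group 8, so Fe²⁺ is d⁶ (8 − 2 = 6).
Electron filling gives t₂g⁶ eg⁰.
Orbital CFSE = 6(-0.4) + 0(0.6) = -2.4Δ_oct = -2.4 × 326 = -782 kJ/mol.
High-spin d⁶ would be t₂g⁴ eg² with 1 pair; low-spin has 3, so 2 excess pairs cost +2P = +478 kJ/mol.
Net CFSE = -782 + 478 = -304 kJ/mol.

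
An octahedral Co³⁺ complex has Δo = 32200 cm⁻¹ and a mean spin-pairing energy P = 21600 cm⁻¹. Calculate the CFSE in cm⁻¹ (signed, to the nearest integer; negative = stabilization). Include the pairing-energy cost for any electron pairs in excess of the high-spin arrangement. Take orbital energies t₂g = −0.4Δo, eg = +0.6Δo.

Group 9 minus oxidation state +3 gives a d⁶ configuration for Co³⁺.
With Δo > P the complex is low-spin.
That gives t₂g⁶ eg⁰.
Orbital CFSE = -2.4Δo = -2.4 × 32200 = -77280 cm⁻¹.
Excess pairs vs high-spin: 3 − 1 = 2; pairing cost = +43200 cm⁻¹.
Net CFSE = -77280 + 43200 = -34080 cm⁻¹.

-34080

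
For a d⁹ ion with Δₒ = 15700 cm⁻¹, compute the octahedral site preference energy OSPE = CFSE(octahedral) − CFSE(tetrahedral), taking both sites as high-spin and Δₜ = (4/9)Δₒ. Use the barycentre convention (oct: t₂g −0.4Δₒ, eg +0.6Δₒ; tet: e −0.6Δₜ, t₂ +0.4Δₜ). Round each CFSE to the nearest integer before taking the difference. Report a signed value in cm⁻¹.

Octahedral high-spin t₂g⁶ eg³: CFSE = -0.6 × 15700 = -9420 cm⁻¹.
In a tetrahedral site the filling is e⁴ t₂⁵: CFSE(tet) = -0.4Δₜ = -0.4 × (4/9)(15700) = -2791 cm⁻¹.
OSPE = -9420 − (-2791) = -6629 cm⁻¹.

-6629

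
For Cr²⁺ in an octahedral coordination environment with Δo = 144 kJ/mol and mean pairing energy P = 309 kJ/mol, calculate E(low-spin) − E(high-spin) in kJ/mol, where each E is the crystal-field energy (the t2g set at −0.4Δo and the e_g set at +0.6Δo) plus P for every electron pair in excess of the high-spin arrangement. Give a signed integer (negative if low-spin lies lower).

Group 6 minus oxidation state +2 gives a d⁴ configuration for Cr²⁺.
High-spin: t2g^3 e_g^1, CFSE = -0.6Δo = -86 kJ/mol.
For low-spin the configuration is t2g^4 e_g^0: orbital energy -1.6 × 144 = -230 kJ/mol, and 1 additional pair relative to high-spin adds 309 kJ/mol, giving 79 kJ/mol.
E(LS) − E(HS) = 79 − (-86) = 165 kJ/mol.

165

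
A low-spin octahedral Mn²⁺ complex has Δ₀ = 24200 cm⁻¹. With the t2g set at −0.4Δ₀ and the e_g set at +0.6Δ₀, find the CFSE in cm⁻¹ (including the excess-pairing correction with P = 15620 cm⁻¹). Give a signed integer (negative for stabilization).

Mn²⁺: group 7, so d-count = 7 − 2 = 5.
Electron filling gives t2g^5 e_g^0.
Orbital CFSE = 5(-0.4) + 0(0.6) = -2.0Δ₀ = -2.0 × 24200 = -48400 cm⁻¹.
Pairing penalty: 2 pairs vs 0 in the high-spin reference → 2 extra × P = 31240 cm⁻¹.
Net CFSE = -48400 + 31240 = -17160 cm⁻¹.

-17160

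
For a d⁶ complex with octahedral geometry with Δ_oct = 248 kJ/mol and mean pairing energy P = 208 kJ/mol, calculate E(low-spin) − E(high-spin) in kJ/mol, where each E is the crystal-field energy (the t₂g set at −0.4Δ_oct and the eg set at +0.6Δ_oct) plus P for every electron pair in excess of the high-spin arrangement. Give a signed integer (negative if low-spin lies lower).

High-spin: t₂g⁴ eg², CFSE = -0.4Δ_oct = -99 kJ/mol.
Low-spin t₂g⁶ eg⁰ gives -2.4Δ_oct = -595 kJ/mol, but forming 2 extra pairs costs 2P = 416 kJ/mol, so E(LS) = -595 + 416 = -179 kJ/mol.
The difference is -179 − (-99) = -80 kJ/mol, so low-spin lies lower.

-80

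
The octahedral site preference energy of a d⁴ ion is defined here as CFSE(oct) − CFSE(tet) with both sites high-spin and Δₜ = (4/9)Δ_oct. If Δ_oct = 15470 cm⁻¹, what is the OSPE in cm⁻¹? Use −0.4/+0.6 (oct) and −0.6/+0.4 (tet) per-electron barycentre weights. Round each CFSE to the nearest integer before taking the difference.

Octahedral high-spin t₂g³ eg¹: CFSE = -0.6 × 15470 = -9282 cm⁻¹.
Tetrahedral e² t₂² gives -0.4Δₜ = -0.4 × (4/9) × 15470 = -2750 cm⁻¹.
Subtracting, OSPE = -9282 − (-2750) = -6532 cm⁻¹.

-6532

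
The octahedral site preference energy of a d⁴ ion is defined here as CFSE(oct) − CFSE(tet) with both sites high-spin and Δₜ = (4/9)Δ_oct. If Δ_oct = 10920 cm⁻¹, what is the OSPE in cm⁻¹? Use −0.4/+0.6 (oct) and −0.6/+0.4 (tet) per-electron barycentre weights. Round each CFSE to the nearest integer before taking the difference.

-4611

Octahedral high-spin t₂g³ eg¹: CFSE = -0.6 × 10920 = -6552 cm⁻¹.
Tetrahedral e² t₂² gives -0.4Δₜ = -0.4 × (4/9) × 10920 = -1941 cm⁻¹.
OSPE = CFSE(oct) − CFSE(tet) = -6552 − (-1941) = -4611 cm⁻¹.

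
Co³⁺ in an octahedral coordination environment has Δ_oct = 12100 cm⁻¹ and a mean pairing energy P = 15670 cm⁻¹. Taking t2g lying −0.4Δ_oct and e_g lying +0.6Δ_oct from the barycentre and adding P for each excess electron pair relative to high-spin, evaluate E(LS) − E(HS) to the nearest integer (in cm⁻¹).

Co³⁺: group 9, so d-count = 9 − 3 = 6.
High-spin d⁶ fills as t2g^4 e_g^2 with CFSE 4(−0.4) + 2(+0.6) = -0.4Δ_oct = -4840 cm⁻¹.
Low-spin t2g^6 e_g^0 gives -2.4Δ_oct = -29040 cm⁻¹, but forming 2 extra pairs costs 2P = 31340 cm⁻¹, so E(LS) = -29040 + 31340 = 2300 cm⁻¹.
E(LS) − E(HS) = 2300 − (-4840) = 7140 cm⁻¹.

7140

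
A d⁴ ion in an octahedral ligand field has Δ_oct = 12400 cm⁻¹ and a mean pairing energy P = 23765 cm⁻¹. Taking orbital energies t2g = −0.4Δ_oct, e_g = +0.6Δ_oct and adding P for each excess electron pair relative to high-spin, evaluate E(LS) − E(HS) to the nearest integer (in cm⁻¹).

High-spin: t2g^3 e_g^1, CFSE = -0.6Δ_oct = -7440 cm⁻¹.
For low-spin the configuration is t2g^4 e_g^0: orbital energy -1.6 × 12400 = -19840 cm⁻¹, and 1 additional pair relative to high-spin adds 23765 cm⁻¹, giving 3925 cm⁻¹.
E(LS) − E(HS) = 3925 − (-7440) = 11365 cm⁻¹.

11365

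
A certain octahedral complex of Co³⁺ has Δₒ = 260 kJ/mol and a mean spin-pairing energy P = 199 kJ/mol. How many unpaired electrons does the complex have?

0

Group 9 minus oxidation state +3 gives a d⁶ configuration for Co³⁺.
Δₒ > P, so pairing is preferred: the ground state is low-spin.
Configuration: t₂g⁶ eg⁰.
Unpaired electrons: 0.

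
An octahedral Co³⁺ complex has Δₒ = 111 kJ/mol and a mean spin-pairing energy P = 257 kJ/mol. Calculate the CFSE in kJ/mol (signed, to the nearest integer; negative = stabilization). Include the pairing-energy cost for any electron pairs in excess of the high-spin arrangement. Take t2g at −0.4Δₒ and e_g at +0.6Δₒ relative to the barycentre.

Co sits in group 9; removing 3 electrons leaves Co³⁺ with 9 − 3 = 6 d electrons.
Since Δₒ = 111 kJ/mol < P = 257 kJ/mol, the complex adopts the high-spin configuration.
That gives t2g^4 e_g^2.
Orbital CFSE = -0.4Δₒ = -0.4 × 111 = -44 kJ/mol.
High-spin has no excess pairs, so no pairing correction applies.

-44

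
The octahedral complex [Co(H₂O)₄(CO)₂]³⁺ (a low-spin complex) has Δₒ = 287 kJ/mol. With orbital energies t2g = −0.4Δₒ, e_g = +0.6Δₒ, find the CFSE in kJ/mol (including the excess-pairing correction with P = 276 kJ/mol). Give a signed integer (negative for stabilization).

Ligand charges: 4×(+0) from H₂O and 2×(+0) from CO sum to +0; with overall charge +3, Co is +3.
Co sits in group 9; removing 3 electrons leaves Co³⁺ with 9 − 3 = 6 d electrons.
The d⁶ electrons fill as t2g^6 e_g^0.
CFSE(orbital) = 6×(-0.4Δₒ) + 0×(0.6Δₒ) = -2.4Δₒ; with Δₒ = 287 kJ/mol that is -689 kJ/mol.
Relative to high-spin t2g^4 e_g^2 (1 paired), the low-spin configuration has 2 additional pairs, contributing +2 × 276 = +552 kJ/mol.
Overall CFSE = -689 + 552 = -137 kJ/mol.

-137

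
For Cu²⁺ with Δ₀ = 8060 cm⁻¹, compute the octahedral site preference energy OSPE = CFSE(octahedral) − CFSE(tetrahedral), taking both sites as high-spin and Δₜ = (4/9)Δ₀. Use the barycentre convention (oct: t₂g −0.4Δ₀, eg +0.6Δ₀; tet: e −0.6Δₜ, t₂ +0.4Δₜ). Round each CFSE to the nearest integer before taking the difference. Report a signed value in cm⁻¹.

Cu is in group 11, so Cu²⁺ is d⁹ (11 − 2 = 9).
Octahedral high-spin t₂g⁶ eg³: CFSE = -0.6 × 8060 = -4836 cm⁻¹.
In a tetrahedral site the filling is e⁴ t₂⁵: CFSE(tet) = -0.4Δₜ = -0.4 × (4/9)(8060) = -1433 cm⁻¹.
OSPE = CFSE(oct) − CFSE(tet) = -4836 − (-1433) = -3403 cm⁻¹.

-3403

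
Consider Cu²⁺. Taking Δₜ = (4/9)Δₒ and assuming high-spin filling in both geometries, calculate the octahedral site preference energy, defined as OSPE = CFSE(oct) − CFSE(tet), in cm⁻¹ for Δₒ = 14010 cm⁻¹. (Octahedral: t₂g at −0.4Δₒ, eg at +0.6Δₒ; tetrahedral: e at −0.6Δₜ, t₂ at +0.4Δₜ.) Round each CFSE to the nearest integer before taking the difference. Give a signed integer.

Cu is in group 11, so Cu²⁺ is d⁹ (11 − 2 = 9).
In an octahedral site d⁹ (HS) is t₂g⁶ eg³, giving CFSE(oct) = -0.6Δₒ = -8406 cm⁻¹.
Tetrahedral: e⁴ t₂⁵, CFSE = 4(−0.6) + 5(+0.4) = -0.4Δₜ = -0.4 × (4/9) × 14010 = -2491 cm⁻¹.
OSPE = CFSE(oct) − CFSE(tet) = -8406 − (-2491) = -5915 cm⁻¹.

-5915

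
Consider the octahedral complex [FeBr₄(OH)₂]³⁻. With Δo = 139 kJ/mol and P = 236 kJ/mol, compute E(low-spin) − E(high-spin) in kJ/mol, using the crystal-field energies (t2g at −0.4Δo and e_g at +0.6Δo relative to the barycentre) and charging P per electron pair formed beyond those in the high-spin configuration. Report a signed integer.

Ligand charges: 4×(-1) from Br⁻ and 2×(-1) from OH⁻ sum to -6; with overall charge -3, Fe is +3.
Fe sits in group 8; removing 3 electrons leaves Fe³⁺ with 8 − 3 = 5 d electrons.
High-spin d⁵ fills as t2g^3 e_g^2 with CFSE 3(−0.4) + 2(+0.6) = 0.0Δo = 0 kJ/mol.
For low-spin the configuration is t2g^5 e_g^0: orbital energy -2.0 × 139 = -278 kJ/mol, and 2 additional pairs relative to high-spin add 472 kJ/mol, giving 194 kJ/mol.
The difference is 194 − (0) = 194 kJ/mol, so high-spin lies lower.

194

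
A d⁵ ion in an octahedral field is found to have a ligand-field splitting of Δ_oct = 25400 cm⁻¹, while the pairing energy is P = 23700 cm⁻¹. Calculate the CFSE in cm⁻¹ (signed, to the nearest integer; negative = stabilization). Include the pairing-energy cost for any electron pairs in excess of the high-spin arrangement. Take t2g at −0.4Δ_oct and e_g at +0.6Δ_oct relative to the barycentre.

With Δ_oct > P the complex is low-spin.
That gives t2g^5 e_g^0.
Orbital CFSE = -2.0Δ_oct = -2.0 × 25400 = -50800 cm⁻¹.
Excess pairs vs high-spin: 2 − 0 = 2; pairing cost = +47400 cm⁻¹.
Net CFSE = -50800 + 47400 = -3400 cm⁻¹.

-3400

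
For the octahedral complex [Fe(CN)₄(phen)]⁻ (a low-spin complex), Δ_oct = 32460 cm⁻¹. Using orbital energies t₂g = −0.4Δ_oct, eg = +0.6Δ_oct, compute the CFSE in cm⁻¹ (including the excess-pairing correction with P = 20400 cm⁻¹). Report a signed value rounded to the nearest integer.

-24120

Ligand charges: 4×(-1) from CN⁻ and 1×(+0) from phen sum to -4; with overall charge -1, Fe is +3.
Group 8 minus oxidation state +3 gives a d⁵ configuration for Fe³⁺.
Configuration: t₂g⁵ eg⁰.
The orbital stabilization is -2.0Δ_oct = -2.0 × 32460 = -64920 cm⁻¹.
High-spin d⁵ would be t₂g³ eg² with 0 pairs; low-spin has 2, so 2 excess pairs cost +2P = +40800 cm⁻¹.
Overall CFSE = -64920 + 40800 = -24120 cm⁻¹.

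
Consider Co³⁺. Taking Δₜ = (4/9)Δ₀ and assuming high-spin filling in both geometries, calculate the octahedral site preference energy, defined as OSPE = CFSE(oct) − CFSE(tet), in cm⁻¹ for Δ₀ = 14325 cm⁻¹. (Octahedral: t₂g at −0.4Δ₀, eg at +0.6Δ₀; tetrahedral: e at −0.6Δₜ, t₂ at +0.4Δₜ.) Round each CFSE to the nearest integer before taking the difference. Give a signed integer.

-1910

Co is in group 9, so Co³⁺ is d⁶ (9 − 3 = 6).
In an octahedral site d⁶ (HS) is t₂g⁴ eg², giving CFSE(oct) = -0.4Δ₀ = -5730 cm⁻¹.
Tetrahedral e³ t₂³ gives -0.6Δₜ = -0.6 × (4/9) × 14325 = -3820 cm⁻¹.
OSPE = -5730 − (-3820) = -1910 cm⁻¹.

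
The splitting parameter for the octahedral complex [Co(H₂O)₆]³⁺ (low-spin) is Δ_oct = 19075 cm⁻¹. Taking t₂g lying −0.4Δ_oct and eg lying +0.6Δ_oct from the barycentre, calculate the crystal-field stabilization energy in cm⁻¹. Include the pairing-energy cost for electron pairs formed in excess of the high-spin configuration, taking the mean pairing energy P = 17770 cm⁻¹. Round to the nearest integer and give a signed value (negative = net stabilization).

-10240

H₂O is neutral, so the +3 overall charge sits on Co: oxidation state +3.
Group 9 minus oxidation state +3 gives a d⁶ configuration for Co³⁺.
Electron filling gives t₂g⁶ eg⁰.
CFSE(orbital) = 6×(-0.4Δ_oct) + 0×(0.6Δ_oct) = -2.4Δ_oct; with Δ_oct = 19075 cm⁻¹ that is -45780 cm⁻¹.
High-spin d⁶ would be t₂g⁴ eg² with 1 pair; low-spin has 3, so 2 excess pairs cost +2P = +35540 cm⁻¹.
Combining: -45780 + 35540 = -10240 cm⁻¹.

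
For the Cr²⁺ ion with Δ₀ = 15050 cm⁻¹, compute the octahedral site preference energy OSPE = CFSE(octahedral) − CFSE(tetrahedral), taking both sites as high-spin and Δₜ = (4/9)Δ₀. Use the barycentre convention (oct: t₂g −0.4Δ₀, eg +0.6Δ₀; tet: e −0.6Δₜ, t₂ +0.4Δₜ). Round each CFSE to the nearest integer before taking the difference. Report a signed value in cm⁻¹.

Group 6 minus oxidation state +2 gives a d⁴ configuration for Cr²⁺.
In an octahedral site d⁴ (HS) is t2g^3 e_g^1, giving CFSE(oct) = -0.6Δ₀ = -9030 cm⁻¹.
In a tetrahedral site the filling is e^2 t2^2: CFSE(tet) = -0.4Δₜ = -0.4 × (4/9)(15050) = -2676 cm⁻¹.
Subtracting, OSPE = -9030 − (-2676) = -6354 cm⁻¹.

-6354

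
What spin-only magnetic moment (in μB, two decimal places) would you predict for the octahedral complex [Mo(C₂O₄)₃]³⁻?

3.87 μB

Each C₂O₄²⁻ contributes -2; 3 × (-2) = -6. With overall charge -3, Mo is in the +3 oxidation state.
Mo is in group 6, so Mo³⁺ is d³ (6 − 3 = 3).
Configuration: t₂g³ eg⁰ → 3 unpaired electrons.
μ(spin-only) = √[3(3+2)] = √15 ≈ 3.87 μB.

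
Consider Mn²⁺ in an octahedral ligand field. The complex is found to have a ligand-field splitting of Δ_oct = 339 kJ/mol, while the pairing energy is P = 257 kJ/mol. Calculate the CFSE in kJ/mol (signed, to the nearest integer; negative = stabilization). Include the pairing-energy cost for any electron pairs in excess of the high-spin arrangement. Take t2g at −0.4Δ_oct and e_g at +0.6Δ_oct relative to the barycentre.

Mn²⁺: group 7, so d-count = 7 − 2 = 5.
Here Δ_oct > P (339 > 257), so the low-spin state is favoured.
Filling d⁵ accordingly: t2g^5 e_g^0.
Orbital CFSE = -2.0Δ_oct = -2.0 × 339 = -678 kJ/mol.
Excess pairs vs high-spin: 2 − 0 = 2; pairing cost = +514 kJ/mol.
Net CFSE = -678 + 514 = -164 kJ/mol.

-164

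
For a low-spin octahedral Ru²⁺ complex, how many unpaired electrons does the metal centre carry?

Ru²⁺: group 8, so d-count = 8 − 2 = 6.
Configuration: t₂g⁶ eg⁰, giving 0 unpaired electrons.

0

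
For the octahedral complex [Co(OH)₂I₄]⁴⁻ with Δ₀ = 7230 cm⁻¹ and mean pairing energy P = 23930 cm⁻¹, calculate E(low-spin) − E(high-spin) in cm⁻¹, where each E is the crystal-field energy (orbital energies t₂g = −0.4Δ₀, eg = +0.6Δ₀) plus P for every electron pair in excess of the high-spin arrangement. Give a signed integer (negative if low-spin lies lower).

Ligand charges: 2×(-1) from OH⁻ and 4×(-1) from I⁻ sum to -6; with overall charge -4, Co is +2.
Co sits in group 9; removing 2 electrons leaves Co²⁺ with 9 − 2 = 7 d electrons.
High-spin d⁷ fills as t₂g⁵ eg² with CFSE 5(−0.4) + 2(+0.6) = -0.8Δ₀ = -5784 cm⁻¹.
For low-spin the configuration is t₂g⁶ eg¹: orbital energy -1.8 × 7230 = -13014 cm⁻¹, and 1 additional pair relative to high-spin adds 23930 cm⁻¹, giving 10916 cm⁻¹.
Thus E(LS) − E(HS) = 16700 cm⁻¹.

16700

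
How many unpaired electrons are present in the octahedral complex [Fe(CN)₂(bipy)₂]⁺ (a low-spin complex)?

1

Ligand charges: 2×(-1) from CN⁻ and 2×(+0) from bipy sum to -2; with overall charge +1, Fe is +3.
Group 8 minus oxidation state +3 gives a d⁵ configuration for Fe³⁺.
Configuration: t₂g⁵ eg⁰, giving 1 unpaired electron.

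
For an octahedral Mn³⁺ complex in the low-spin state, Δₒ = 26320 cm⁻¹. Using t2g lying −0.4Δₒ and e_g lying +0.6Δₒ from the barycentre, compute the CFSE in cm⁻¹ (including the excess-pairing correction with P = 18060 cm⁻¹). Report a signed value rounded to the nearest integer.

Group 7 minus oxidation state +3 gives a d⁴ configuration for Mn³⁺.
Electron filling gives t2g^4 e_g^0.
CFSE(orbital) = 4×(-0.4Δₒ) + 0×(0.6Δₒ) = -1.6Δₒ; with Δₒ = 26320 cm⁻¹ that is -42112 cm⁻¹.
Pairing penalty: 1 pair vs 0 in the high-spin reference → 1 extra × P = 18060 cm⁻¹.
Combining: -42112 + 18060 = -24052 cm⁻¹.

-24052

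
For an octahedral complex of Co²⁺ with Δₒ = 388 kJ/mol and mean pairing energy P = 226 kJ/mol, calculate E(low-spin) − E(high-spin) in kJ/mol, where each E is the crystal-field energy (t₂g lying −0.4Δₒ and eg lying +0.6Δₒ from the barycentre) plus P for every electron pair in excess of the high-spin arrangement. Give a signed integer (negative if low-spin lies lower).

-162

Co²⁺: group 9, so d-count = 9 − 2 = 7.
In the high-spin limit (t₂g⁵ eg²) the orbital term is -0.8Δₒ = -310 kJ/mol, with no excess pairing.
For low-spin the configuration is t₂g⁶ eg¹: orbital energy -1.8 × 388 = -698 kJ/mol, and 1 additional pair relative to high-spin adds 226 kJ/mol, giving -472 kJ/mol.
E(LS) − E(HS) = -472 − (-310) = -162 kJ/mol.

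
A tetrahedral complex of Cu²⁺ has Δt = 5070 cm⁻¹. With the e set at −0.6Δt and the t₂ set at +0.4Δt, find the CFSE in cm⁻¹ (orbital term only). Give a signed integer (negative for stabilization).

-2028

Group 11 minus oxidation state +2 gives a d⁹ configuration for Cu²⁺.
Tetrahedral fields are weak (Δₜ ≈ 4/9 Δₒ), so electrons fill high-spin.
The d⁹ electrons fill as e⁴ t₂⁵.
CFSE(orbital) = 4×(-0.6Δt) + 5×(0.4Δt) = -0.4Δt; with Δt = 5070 cm⁻¹ that is -2028 cm⁻¹.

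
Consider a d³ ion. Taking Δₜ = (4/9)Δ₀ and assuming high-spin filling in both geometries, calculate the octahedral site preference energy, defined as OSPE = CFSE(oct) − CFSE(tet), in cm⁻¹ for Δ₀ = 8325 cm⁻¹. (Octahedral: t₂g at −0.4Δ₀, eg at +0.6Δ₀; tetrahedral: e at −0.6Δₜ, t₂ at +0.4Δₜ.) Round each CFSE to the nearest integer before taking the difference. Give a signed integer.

-7030

Octahedral (high-spin): t₂g³ eg⁰, CFSE = 3(−0.4) + 0(+0.6) = -1.2Δ₀ = -1.2 × 8325 = -9990 cm⁻¹.
In a tetrahedral site the filling is e² t₂¹: CFSE(tet) = -0.8Δₜ = -0.8 × (4/9)(8325) = -2960 cm⁻¹.
Subtracting, OSPE = -9990 − (-2960) = -7030 cm⁻¹.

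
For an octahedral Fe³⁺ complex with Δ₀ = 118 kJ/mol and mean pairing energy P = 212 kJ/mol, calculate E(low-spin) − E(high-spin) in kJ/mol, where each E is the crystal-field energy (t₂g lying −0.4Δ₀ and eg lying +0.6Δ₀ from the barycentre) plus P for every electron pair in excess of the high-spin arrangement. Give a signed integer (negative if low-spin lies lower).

Group 8 minus oxidation state +3 gives a d⁵ configuration for Fe³⁺.
High-spin: t₂g³ eg², CFSE = 0.0Δ₀ = 0 kJ/mol.
Low-spin t₂g⁵ eg⁰ gives -2.0Δ₀ = -236 kJ/mol, but forming 2 extra pairs costs 2P = 424 kJ/mol, so E(LS) = -236 + 424 = 188 kJ/mol.
The difference is 188 − (0) = 188 kJ/mol, so high-spin lies lower.

188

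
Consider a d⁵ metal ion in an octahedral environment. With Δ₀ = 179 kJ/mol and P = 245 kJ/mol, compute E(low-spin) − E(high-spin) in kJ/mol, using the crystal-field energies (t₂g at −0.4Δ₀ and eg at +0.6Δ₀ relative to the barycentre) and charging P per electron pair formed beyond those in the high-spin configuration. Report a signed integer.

132

High-spin: t₂g³ eg², CFSE = 0.0Δ₀ = 0 kJ/mol.
For low-spin the configuration is t₂g⁵ eg⁰: orbital energy -2.0 × 179 = -358 kJ/mol, and 2 additional pairs relative to high-spin add 490 kJ/mol, giving 132 kJ/mol.
E(LS) − E(HS) = 132 − (0) = 132 kJ/mol.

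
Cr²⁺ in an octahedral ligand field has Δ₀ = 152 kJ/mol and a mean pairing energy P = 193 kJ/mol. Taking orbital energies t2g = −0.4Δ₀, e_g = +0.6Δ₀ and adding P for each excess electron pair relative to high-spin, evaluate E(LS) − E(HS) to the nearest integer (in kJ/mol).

Cr²⁺: group 6, so d-count = 6 − 2 = 4.
In the high-spin limit (t2g^3 e_g^1) the orbital term is -0.6Δ₀ = -91 kJ/mol, with no excess pairing.
Low-spin: t2g^4 e_g^0, orbital CFSE = -1.6Δ₀ = -243 kJ/mol; plus 1 excess pair × P = +193 kJ/mol; total -50 kJ/mol.
E(LS) − E(HS) = -50 − (-91) = 41 kJ/mol.

41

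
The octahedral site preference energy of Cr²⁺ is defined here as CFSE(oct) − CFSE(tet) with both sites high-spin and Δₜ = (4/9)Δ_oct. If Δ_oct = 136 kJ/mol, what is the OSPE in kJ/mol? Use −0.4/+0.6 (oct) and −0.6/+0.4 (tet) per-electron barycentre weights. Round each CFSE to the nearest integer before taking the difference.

Group 6 minus oxidation state +2 gives a d⁴ configuration for Cr²⁺.
In an octahedral site d⁴ (HS) is t₂g³ eg¹, giving CFSE(oct) = -0.6Δ_oct = -82 kJ/mol.
Tetrahedral: e² t₂², CFSE = 2(−0.6) + 2(+0.4) = -0.4Δₜ = -0.4 × (4/9) × 136 = -24 kJ/mol.
OSPE = -82 − (-24) = -58 kJ/mol.

-58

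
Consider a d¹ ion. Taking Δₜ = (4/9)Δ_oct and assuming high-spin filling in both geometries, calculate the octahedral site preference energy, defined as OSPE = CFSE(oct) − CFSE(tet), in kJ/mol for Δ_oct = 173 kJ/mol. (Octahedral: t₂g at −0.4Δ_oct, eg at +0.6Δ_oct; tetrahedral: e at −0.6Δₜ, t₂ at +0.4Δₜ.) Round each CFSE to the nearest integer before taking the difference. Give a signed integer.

-23

Octahedral high-spin t₂g¹ eg⁰: CFSE = -0.4 × 173 = -69 kJ/mol.
Tetrahedral e¹ t₂⁰ gives -0.6Δₜ = -0.6 × (4/9) × 173 = -46 kJ/mol.
Subtracting, OSPE = -69 − (-46) = -23 kJ/mol.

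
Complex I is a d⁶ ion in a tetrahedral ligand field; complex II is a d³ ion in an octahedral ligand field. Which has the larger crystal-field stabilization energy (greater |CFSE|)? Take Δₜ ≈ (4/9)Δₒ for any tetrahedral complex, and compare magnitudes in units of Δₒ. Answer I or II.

II

I: Tetrahedral splitting is small, so the complex is high-spin; e³ t₂³, CFSE = -0.6Δₜ ≈ -0.27Δₒ.
II: t₂g³ eg⁰, CFSE = -1.2Δₒ.
So II has the larger |CFSE|.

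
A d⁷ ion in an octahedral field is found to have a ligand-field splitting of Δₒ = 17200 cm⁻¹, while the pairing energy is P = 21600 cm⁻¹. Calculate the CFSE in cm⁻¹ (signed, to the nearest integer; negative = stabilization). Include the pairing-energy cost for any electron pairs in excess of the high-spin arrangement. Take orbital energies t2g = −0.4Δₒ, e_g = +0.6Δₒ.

-13760

Since Δₒ = 17200 cm⁻¹ < P = 21600 cm⁻¹, the complex adopts the high-spin configuration.
Configuration: t2g^5 e_g^2.
Orbital CFSE = -0.8Δₒ = -0.8 × 17200 = -13760 cm⁻¹.
High-spin has no excess pairs, so no pairing correction applies.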